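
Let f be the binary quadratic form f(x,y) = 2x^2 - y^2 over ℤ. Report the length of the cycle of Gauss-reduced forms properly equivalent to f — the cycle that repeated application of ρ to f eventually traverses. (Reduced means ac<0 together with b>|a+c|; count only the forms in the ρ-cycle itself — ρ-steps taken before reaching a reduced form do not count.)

D = 8, ⌊√D⌋ = 2
descent: ρ → (-1,2,1)  [lands on river]
river: ρ → (1,2,-1)
ρ-cycle length = 2 (tail of 1 descent step not counted)

2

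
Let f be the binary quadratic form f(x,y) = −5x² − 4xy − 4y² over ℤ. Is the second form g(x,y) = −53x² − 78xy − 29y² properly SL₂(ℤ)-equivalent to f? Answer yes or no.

D₁ = -64, D₂ = -64
f is negative-definite; reduce −f:
−f: flip: (5,4,4)→(4,-4,5)
−f: translate: b→4 (≡-4 mod 8), so (4,-4,5)→(4,4,5)
−f: reduced (well bottom): (4,4,5) with a≤c, −a<b≤a
flip sign back: reduced form of f is (-4,-4,-5)
g is negative-definite; reduce −g:
−g: translate: b→-28 (≡78 mod 106), so (53,78,29)→(53,-28,4)
−g: flip: (53,-28,4)→(4,28,53)
−g: translate: b→4 (≡28 mod 8), so (4,28,53)→(4,4,5)
−g: reduced (well bottom): (4,4,5) with a≤c, −a<b≤a
flip sign back: reduced form of g is (-4,-4,-5)
reduced forms (-4, -4, -5) vs (-4, -4, -5) ⇒ equivalent

yes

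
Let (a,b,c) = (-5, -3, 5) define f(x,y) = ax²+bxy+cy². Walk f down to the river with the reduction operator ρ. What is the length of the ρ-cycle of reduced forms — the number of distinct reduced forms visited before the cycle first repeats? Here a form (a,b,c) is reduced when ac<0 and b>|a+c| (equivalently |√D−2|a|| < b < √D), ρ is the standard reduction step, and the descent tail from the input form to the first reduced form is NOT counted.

D = 109, ⌊√D⌋ = 10
descent: ρ → (5,3,-5)  [lands on river]
river: ρ → (-5,7,3)
river: ρ → (3,5,-7)
river: ρ → (-7,9,1)
river: ρ → (1,9,-7)
river: ρ → (-7,5,3)
river: ρ → (3,7,-5)
river: ρ → (-5,3,5)
river: ρ → (5,7,-3)
river: ρ → (-3,5,7)
river: ρ → (7,9,-1)
river: ρ → (-1,9,7)
river: ρ → (7,5,-3)
river: ρ → (-3,7,5)
ρ-cycle length = 14 (tail of 1 descent step not counted)

14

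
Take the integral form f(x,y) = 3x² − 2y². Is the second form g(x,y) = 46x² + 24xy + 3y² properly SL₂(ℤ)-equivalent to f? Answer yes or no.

D₁ = 24, D₂ = 24
river cycle of f (length 2): (-2, 4, 1), (1, 4, -2)
river cycle of g (length 2): (-2, 4, 1), (1, 4, -2)
cycles coincide ⇒ equivalent

yes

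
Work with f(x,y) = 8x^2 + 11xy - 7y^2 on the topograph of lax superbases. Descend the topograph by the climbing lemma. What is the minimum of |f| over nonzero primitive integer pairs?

river: ρ → (-7,17,2)
river: ρ → (2,15,-15)
river: ρ → (-15,15,2)
river: ρ → (2,17,-7)
river: ρ → (-7,11,8)
river: ρ → (8,5,-10)
river: ρ → (-10,15,3)
river: ρ → (3,15,-10)
river: ρ → (-10,5,8)
river: ρ → (8,11,-7)
closes: descent 0, river 10
min |a| on river = 2

2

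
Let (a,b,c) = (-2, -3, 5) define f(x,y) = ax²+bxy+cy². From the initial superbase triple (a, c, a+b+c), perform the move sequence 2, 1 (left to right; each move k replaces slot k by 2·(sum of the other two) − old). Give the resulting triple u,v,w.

start (-2,5,0) = (f(1,0),f(0,1),f(1,1))
replace slot 2: 2·((-2)+0) − 5 = -9 → (-2,-9,0)
replace slot 1: 2·((-9)+0) − (-2) = -16 → (-16,-9,0)

-16,-9,0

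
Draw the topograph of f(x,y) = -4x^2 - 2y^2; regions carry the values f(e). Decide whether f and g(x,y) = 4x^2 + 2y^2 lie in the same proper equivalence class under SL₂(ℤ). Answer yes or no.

D₁ = -32, D₂ = -32
f is negative-definite; reduce −f:
−f: flip: (4,0,2)→(2,0,4)
−f: reduced (well bottom): (2,0,4) with a≤c, −a<b≤a
flip sign back: reduced form of f is (-2,0,-4)
g: flip: (4,0,2)→(2,0,4)
g: reduced (well bottom): (2,0,4) with a≤c, −a<b≤a
reduced forms (-2, 0, -4) vs (2, 0, 4) ⇒ inequivalent

no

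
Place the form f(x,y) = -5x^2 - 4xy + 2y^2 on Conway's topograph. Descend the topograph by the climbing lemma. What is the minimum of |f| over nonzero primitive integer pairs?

descent: ρ → (2,4,-5)  [lands on river]
river: ρ → (-5,6,1)
river: ρ → (1,6,-5)
river: ρ → (-5,4,2)
closes: descent 1, river 4
min |a| on river = 1

1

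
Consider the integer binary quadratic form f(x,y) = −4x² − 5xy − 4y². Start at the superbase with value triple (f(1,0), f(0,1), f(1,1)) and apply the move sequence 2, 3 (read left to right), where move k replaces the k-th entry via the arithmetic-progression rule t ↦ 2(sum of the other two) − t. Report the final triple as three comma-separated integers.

start (-4,-4,-13) = (f(1,0),f(0,1),f(1,1))
replace slot 2: 2·((-4)+(-13)) − (-4) = -30 → (-4,-30,-13)
replace slot 3: 2·((-4)+(-30)) − (-13) = -55 → (-4,-30,-55)

-4,-30,-55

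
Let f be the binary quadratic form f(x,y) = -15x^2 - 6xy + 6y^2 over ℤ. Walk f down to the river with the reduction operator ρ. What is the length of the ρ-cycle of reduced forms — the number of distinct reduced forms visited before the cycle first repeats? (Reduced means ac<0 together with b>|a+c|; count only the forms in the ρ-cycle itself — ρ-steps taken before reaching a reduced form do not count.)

D = 396, ⌊√D⌋ = 19
descent: ρ → (6,18,-3)  [lands on river]
river: ρ → (-3,18,6)
ρ-cycle length = 2 (tail of 1 descent step not counted)

2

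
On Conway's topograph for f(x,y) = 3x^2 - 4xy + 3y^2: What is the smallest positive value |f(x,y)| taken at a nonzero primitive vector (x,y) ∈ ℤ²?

translate: b→2 (≡-4 mod 6), so (3,-4,3)→(3,2,2)
flip: (3,2,2)→(2,-2,3)
translate: b→2 (≡-2 mod 4), so (2,-2,3)→(2,2,3)
reduced (well bottom): (2,2,3) with a≤c, −a<b≤a
well minimum = a = 2

2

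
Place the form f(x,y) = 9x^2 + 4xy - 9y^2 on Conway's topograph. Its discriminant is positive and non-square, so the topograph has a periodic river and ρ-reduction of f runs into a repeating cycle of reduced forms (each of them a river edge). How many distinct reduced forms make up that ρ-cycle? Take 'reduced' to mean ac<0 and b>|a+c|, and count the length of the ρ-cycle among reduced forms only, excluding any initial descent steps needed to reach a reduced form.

D = 340, ⌊√D⌋ = 18
river: ρ → (-9,14,4)
river: ρ → (4,18,-1)
river: ρ → (-1,18,4)
river: ρ → (4,14,-9)
river: ρ → (-9,4,9)
river: ρ → (9,14,-4)
river: ρ → (-4,18,1)
river: ρ → (1,18,-4)
river: ρ → (-4,14,9)
river: ρ → (9,4,-9)
ρ-cycle length = 10 (tail of 0 descent steps not counted)

10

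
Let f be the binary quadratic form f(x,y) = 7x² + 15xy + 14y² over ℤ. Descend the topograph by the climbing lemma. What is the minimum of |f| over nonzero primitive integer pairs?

translate: b→1 (≡15 mod 14), so (7,15,14)→(7,1,6)
flip: (7,1,6)→(6,-1,7)
reduced (well bottom): (6,-1,7) with a≤c, −a<b≤a
well minimum = a = 6

6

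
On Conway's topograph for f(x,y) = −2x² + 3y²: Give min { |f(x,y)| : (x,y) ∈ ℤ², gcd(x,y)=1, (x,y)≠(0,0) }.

descent: ρ → (3,0,-2)
descent: ρ → (-2,4,1)  [lands on river]
river: ρ → (1,4,-2)
closes: descent 2, river 2
min |a| on river = 1

1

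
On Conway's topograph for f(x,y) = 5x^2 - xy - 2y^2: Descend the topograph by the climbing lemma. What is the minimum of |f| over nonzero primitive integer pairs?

descent: ρ → (-2,5,2)  [lands on river]
river: ρ → (2,3,-4)
river: ρ → (-4,5,1)
river: ρ → (1,5,-4)
river: ρ → (-4,3,2)
river: ρ → (2,5,-2)
river: ρ → (-2,3,4)
river: ρ → (4,5,-1)
river: ρ → (-1,5,4)
river: ρ → (4,3,-2)
closes: descent 1, river 10
min |a| on river = 1

1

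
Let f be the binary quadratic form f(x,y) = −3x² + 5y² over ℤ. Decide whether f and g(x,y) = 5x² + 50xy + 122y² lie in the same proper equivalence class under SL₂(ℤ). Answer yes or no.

D₁ = 60, D₂ = 60
river cycle of f (length 2): (-3, 6, 2), (2, 6, -3)
river cycle of g (length 2): (-3, 6, 2), (2, 6, -3)
cycles coincide ⇒ equivalent

yes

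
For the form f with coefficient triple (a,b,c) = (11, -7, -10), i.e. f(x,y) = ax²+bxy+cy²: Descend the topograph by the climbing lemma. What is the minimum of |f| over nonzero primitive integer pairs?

descent: ρ → (-10,7,11)  [lands on river]
river: ρ → (11,15,-6)
river: ρ → (-6,21,2)
river: ρ → (2,19,-16)
river: ρ → (-16,13,5)
river: ρ → (5,17,-10)
river: ρ → (-10,3,12)
river: ρ → (12,21,-1)
river: ρ → (-1,21,12)
river: ρ → (12,3,-10)
river: ρ → (-10,17,5)
river: ρ → (5,13,-16)
river: ρ → (-16,19,2)
river: ρ → (2,21,-6)
river: ρ → (-6,15,11)
river: ρ → (11,7,-10)
river: ρ → (-10,13,8)
river: ρ → (8,19,-4)
river: ρ → (-4,21,3)
river: ρ → (3,21,-4)
river: ρ → (-4,19,8)
river: ρ → (8,13,-10)
closes: descent 1, river 22
min |a| on river = 1

1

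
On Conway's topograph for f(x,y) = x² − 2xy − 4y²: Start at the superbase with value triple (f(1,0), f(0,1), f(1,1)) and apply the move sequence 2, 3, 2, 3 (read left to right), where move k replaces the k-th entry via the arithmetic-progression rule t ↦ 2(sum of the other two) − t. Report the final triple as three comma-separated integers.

start (1,-4,-5) = (f(1,0),f(0,1),f(1,1))
replace slot 2: 2·(1+(-5)) − (-4) = -4 → (1,-4,-5)
replace slot 3: 2·(1+(-4)) − (-5) = -1 → (1,-4,-1)
replace slot 2: 2·(1+(-1)) − (-4) = 4 → (1,4,-1)
replace slot 3: 2·(1+4) − (-1) = 11 → (1,4,11)

1,4,11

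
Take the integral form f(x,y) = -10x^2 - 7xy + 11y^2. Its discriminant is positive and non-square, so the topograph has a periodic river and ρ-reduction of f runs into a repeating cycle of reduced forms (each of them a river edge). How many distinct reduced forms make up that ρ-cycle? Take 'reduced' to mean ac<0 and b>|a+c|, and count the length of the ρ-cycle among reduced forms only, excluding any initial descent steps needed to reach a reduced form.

D = 489, ⌊√D⌋ = 22
descent: ρ → (11,7,-10)  [lands on river]
river: ρ → (-10,13,8)
river: ρ → (8,19,-4)
river: ρ → (-4,21,3)
river: ρ → (3,21,-4)
river: ρ → (-4,19,8)
river: ρ → (8,13,-10)
river: ρ → (-10,7,11)
river: ρ → (11,15,-6)
river: ρ → (-6,21,2)
river: ρ → (2,19,-16)
river: ρ → (-16,13,5)
river: ρ → (5,17,-10)
river: ρ → (-10,3,12)
river: ρ → (12,21,-1)
river: ρ → (-1,21,12)
river: ρ → (12,3,-10)
river: ρ → (-10,17,5)
river: ρ → (5,13,-16)
river: ρ → (-16,19,2)
river: ρ → (2,21,-6)
river: ρ → (-6,15,11)
ρ-cycle length = 22 (tail of 1 descent step not counted)

22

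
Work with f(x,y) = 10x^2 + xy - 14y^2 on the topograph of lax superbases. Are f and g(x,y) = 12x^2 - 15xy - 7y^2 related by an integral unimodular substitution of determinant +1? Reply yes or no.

D₁ = 561, D₂ = 561
river cycle of f (length 16): (10, 21, -3), (-3, 21, 10), (10, 19, -5), (-5, 21, 6), (6, 15, -14), (-14, 13, 7), (7, 15, -12), (-12, 9, 10), (10, 11, -11), (-11, 11, 10), … (6 more)
river cycle of g (length 16): (-7, 15, 12), (12, 9, -10), (-10, 11, 11), (11, 11, -10), (-10, 9, 12), (12, 15, -7), (-7, 13, 14), (14, 15, -6), (-6, 21, 5), (5, 19, -10), … (6 more)
cycles differ ⇒ inequivalent

no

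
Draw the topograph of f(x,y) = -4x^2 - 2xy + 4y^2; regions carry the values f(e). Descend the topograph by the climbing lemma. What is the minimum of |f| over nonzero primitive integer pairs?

descent: ρ → (4,2,-4)  [lands on river]
river: ρ → (-4,6,2)
river: ρ → (2,6,-4)
river: ρ → (-4,2,4)
river: ρ → (4,6,-2)
river: ρ → (-2,6,4)
closes: descent 1, river 6
min |a| on river = 2

2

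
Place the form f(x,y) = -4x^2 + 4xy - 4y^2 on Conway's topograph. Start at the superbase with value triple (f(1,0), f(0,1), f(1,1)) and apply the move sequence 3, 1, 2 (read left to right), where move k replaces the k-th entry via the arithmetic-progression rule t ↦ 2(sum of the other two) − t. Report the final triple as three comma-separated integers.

start (-4,-4,-4) = (f(1,0),f(0,1),f(1,1))
replace slot 3: 2·((-4)+(-4)) − (-4) = -12 → (-4,-4,-12)
replace slot 1: 2·((-4)+(-12)) − (-4) = -28 → (-28,-4,-12)
replace slot 2: 2·((-28)+(-12)) − (-4) = -76 → (-28,-76,-12)

-28,-76,-12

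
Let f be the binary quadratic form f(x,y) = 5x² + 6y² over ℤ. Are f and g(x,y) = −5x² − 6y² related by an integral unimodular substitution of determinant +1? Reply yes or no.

D₁ = -120, D₂ = -120
f: reduced (well bottom): (5,0,6) with a≤c, −a<b≤a
g is negative-definite; reduce −g:
−g: reduced (well bottom): (5,0,6) with a≤c, −a<b≤a
flip sign back: reduced form of g is (-5,0,-6)
reduced forms (5, 0, 6) vs (-5, 0, -6) ⇒ inequivalent

no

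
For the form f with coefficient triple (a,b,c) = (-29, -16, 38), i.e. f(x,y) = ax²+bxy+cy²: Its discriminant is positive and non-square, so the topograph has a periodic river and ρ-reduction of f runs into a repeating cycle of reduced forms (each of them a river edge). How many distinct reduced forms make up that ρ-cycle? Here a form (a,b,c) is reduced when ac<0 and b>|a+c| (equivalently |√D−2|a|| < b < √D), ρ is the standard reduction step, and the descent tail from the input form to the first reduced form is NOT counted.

D = 4664, ⌊√D⌋ = 68
descent: ρ → (38,16,-29)  [lands on river]
river: ρ → (-29,42,25)
river: ρ → (25,58,-13)
river: ρ → (-13,46,49)
river: ρ → (49,52,-10)
river: ρ → (-10,68,1)
river: ρ → (1,68,-10)
river: ρ → (-10,52,49)
river: ρ → (49,46,-13)
river: ρ → (-13,58,25)
river: ρ → (25,42,-29)
river: ρ → (-29,16,38)
river: ρ → (38,60,-7)
river: ρ → (-7,66,11)
river: ρ → (11,66,-7)
river: ρ → (-7,60,38)
ρ-cycle length = 16 (tail of 1 descent step not counted)

16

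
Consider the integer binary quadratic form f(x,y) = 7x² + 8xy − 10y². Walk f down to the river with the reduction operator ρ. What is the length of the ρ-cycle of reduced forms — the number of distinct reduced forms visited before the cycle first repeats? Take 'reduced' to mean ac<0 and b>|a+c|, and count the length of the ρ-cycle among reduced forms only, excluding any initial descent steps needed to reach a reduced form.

D = 344, ⌊√D⌋ = 18
river: ρ → (-10,12,5)
river: ρ → (5,18,-1)
river: ρ → (-1,18,5)
river: ρ → (5,12,-10)
river: ρ → (-10,8,7)
river: ρ → (7,6,-11)
river: ρ → (-11,16,2)
river: ρ → (2,16,-11)
river: ρ → (-11,6,7)
river: ρ → (7,8,-10)
ρ-cycle length = 10 (tail of 0 descent steps not counted)

10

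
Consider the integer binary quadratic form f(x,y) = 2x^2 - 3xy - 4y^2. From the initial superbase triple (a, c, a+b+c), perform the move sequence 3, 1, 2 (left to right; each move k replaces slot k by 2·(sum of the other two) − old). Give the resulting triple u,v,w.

start (2,-4,-5) = (f(1,0),f(0,1),f(1,1))
replace slot 3: 2·(2+(-4)) − (-5) = 1 → (2,-4,1)
replace slot 1: 2·((-4)+1) − 2 = -8 → (-8,-4,1)
replace slot 2: 2·((-8)+1) − (-4) = -10 → (-8,-10,1)

-8,-10,1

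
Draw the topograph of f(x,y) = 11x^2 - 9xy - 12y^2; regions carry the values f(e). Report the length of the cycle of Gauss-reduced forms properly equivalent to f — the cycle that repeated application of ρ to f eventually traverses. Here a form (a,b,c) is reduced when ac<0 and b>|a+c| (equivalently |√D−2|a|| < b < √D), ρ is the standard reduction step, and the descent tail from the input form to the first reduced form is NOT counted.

D = 609, ⌊√D⌋ = 24
descent: ρ → (-12,9,11)  [lands on river]
river: ρ → (11,13,-10)
river: ρ → (-10,7,14)
river: ρ → (14,21,-3)
river: ρ → (-3,21,14)
river: ρ → (14,7,-10)
river: ρ → (-10,13,11)
river: ρ → (11,9,-12)
river: ρ → (-12,15,8)
river: ρ → (8,17,-10)
river: ρ → (-10,23,2)
river: ρ → (2,21,-21)
river: ρ → (-21,21,2)
river: ρ → (2,23,-10)
river: ρ → (-10,17,8)
river: ρ → (8,15,-12)
ρ-cycle length = 16 (tail of 1 descent step not counted)

16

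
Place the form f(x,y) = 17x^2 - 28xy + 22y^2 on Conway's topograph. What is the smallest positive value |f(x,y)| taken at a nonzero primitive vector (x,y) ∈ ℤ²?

translate: b→6 (≡-28 mod 34), so (17,-28,22)→(17,6,11)
flip: (17,6,11)→(11,-6,17)
reduced (well bottom): (11,-6,17) with a≤c, −a<b≤a
well minimum = a = 11

11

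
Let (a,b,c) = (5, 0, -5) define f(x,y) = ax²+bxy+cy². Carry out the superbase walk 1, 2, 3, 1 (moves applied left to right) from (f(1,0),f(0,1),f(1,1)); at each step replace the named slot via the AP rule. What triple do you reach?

start (5,-5,0) = (f(1,0),f(0,1),f(1,1))
replace slot 1: 2·((-5)+0) − 5 = -15 → (-15,-5,0)
replace slot 2: 2·((-15)+0) − (-5) = -25 → (-15,-25,0)
replace slot 3: 2·((-15)+(-25)) − 0 = -80 → (-15,-25,-80)
replace slot 1: 2·((-25)+(-80)) − (-15) = -195 → (-195,-25,-80)

-195,-25,-80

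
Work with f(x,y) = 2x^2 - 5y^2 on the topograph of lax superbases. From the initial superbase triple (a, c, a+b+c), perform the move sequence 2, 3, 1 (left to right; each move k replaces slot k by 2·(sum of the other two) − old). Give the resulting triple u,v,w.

start (2,-5,-3) = (f(1,0),f(0,1),f(1,1))
replace slot 2: 2·(2+(-3)) − (-5) = 3 → (2,3,-3)
replace slot 3: 2·(2+3) − (-3) = 13 → (2,3,13)
replace slot 1: 2·(3+13) − 2 = 30 → (30,3,13)

30,3,13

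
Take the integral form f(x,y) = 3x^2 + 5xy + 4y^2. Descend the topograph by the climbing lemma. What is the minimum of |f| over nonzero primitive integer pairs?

translate: b→-1 (≡5 mod 6), so (3,5,4)→(3,-1,2)
flip: (3,-1,2)→(2,1,3)
reduced (well bottom): (2,1,3) with a≤c, −a<b≤a
well minimum = a = 2

2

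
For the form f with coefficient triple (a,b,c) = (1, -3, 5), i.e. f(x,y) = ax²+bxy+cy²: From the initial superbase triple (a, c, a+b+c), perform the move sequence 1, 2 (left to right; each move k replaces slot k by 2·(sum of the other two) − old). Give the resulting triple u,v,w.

start (1,5,3) = (f(1,0),f(0,1),f(1,1))
replace slot 1: 2·(5+3) − 1 = 15 → (15,5,3)
replace slot 2: 2·(15+3) − 5 = 31 → (15,31,3)

15,31,3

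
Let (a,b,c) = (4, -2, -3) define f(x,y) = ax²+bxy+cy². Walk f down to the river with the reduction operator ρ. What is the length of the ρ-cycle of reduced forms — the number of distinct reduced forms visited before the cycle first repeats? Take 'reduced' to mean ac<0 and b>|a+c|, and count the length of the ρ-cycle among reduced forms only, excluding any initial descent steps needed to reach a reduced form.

D = 52, ⌊√D⌋ = 7
descent: ρ → (-3,2,4)  [lands on river]
river: ρ → (4,6,-1)
river: ρ → (-1,6,4)
river: ρ → (4,2,-3)
river: ρ → (-3,4,3)
river: ρ → (3,2,-4)
river: ρ → (-4,6,1)
river: ρ → (1,6,-4)
river: ρ → (-4,2,3)
river: ρ → (3,4,-3)
ρ-cycle length = 10 (tail of 1 descent step not counted)

10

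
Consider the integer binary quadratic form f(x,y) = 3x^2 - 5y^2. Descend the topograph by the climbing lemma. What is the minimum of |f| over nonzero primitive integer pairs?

descent: ρ → (-5,0,3)
descent: ρ → (3,6,-2)  [lands on river]
river: ρ → (-2,6,3)
closes: descent 2, river 2
min |a| on river = 2

2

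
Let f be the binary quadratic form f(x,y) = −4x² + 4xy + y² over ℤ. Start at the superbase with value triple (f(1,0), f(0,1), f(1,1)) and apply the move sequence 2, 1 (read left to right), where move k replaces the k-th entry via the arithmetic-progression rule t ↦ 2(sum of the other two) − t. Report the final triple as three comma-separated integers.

start (-4,1,1) = (f(1,0),f(0,1),f(1,1))
replace slot 2: 2·((-4)+1) − 1 = -7 → (-4,-7,1)
replace slot 1: 2·((-7)+1) − (-4) = -8 → (-8,-7,1)

-8,-7,1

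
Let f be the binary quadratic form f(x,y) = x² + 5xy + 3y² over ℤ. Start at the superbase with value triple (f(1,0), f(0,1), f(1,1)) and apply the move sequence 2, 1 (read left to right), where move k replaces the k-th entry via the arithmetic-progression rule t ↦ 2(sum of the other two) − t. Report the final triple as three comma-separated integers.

start (1,3,9) = (f(1,0),f(0,1),f(1,1))
replace slot 2: 2·(1+9) − 3 = 17 → (1,17,9)
replace slot 1: 2·(17+9) − 1 = 51 → (51,17,9)

51,17,9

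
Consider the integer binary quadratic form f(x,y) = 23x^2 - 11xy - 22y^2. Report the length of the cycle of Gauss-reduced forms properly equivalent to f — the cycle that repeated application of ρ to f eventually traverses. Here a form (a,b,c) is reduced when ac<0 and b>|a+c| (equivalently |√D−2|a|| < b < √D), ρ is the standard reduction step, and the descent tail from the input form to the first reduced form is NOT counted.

D = 2145, ⌊√D⌋ = 46
descent: ρ → (-22,11,23)  [lands on river]
river: ρ → (23,35,-10)
river: ρ → (-10,45,3)
river: ρ → (3,45,-10)
river: ρ → (-10,35,23)
river: ρ → (23,11,-22)
river: ρ → (-22,33,12)
river: ρ → (12,39,-13)
river: ρ → (-13,39,12)
river: ρ → (12,33,-22)
ρ-cycle length = 10 (tail of 1 descent step not counted)

10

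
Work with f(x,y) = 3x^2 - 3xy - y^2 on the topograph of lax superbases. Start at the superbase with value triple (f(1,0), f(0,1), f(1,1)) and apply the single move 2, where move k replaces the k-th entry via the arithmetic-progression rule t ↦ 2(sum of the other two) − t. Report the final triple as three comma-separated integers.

start (3,-1,-1) = (f(1,0),f(0,1),f(1,1))
replace slot 2: 2·(3+(-1)) − (-1) = 5 → (3,5,-1)

3,5,-1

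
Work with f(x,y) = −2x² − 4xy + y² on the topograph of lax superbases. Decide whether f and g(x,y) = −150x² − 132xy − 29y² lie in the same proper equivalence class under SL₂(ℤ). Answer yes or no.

D₁ = 24, D₂ = 24
river cycle of f (length 2): (1, 4, -2), (-2, 4, 1)
river cycle of g (length 2): (-2, 4, 1), (1, 4, -2)
cycles coincide ⇒ equivalent

yes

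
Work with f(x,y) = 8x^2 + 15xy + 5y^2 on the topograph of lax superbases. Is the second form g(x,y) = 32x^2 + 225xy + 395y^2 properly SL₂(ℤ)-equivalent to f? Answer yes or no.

D₁ = 65, D₂ = 65
river cycle of f (length 6): (5, 5, -2), (-2, 7, 2), (2, 5, -5), (-5, 5, 2), (2, 7, -2), (-2, 5, 5)
river cycle of g (length 6): (-2, 5, 5), (5, 5, -2), (-2, 7, 2), (2, 5, -5), (-5, 5, 2), (2, 7, -2)
cycles coincide ⇒ equivalent

yes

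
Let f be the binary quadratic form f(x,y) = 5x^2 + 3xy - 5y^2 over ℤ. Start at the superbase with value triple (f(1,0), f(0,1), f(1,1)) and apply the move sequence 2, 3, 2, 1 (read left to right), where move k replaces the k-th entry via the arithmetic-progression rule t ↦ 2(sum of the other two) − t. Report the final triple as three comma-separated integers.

start (5,-5,3) = (f(1,0),f(0,1),f(1,1))
replace slot 2: 2·(5+3) − (-5) = 21 → (5,21,3)
replace slot 3: 2·(5+21) − 3 = 49 → (5,21,49)
replace slot 2: 2·(5+49) − 21 = 87 → (5,87,49)
replace slot 1: 2·(87+49) − 5 = 267 → (267,87,49)

267,87,49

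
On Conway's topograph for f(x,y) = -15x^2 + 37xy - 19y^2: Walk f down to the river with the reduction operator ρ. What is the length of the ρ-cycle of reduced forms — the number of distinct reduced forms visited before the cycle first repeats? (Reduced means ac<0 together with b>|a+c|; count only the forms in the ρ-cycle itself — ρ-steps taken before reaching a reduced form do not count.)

D = 229, ⌊√D⌋ = 15
descent: ρ → (-19,1,3)
descent: ρ → (3,11,-9)  [lands on river]
river: ρ → (-9,7,5)
river: ρ → (5,13,-3)
river: ρ → (-3,11,9)
river: ρ → (9,7,-5)
river: ρ → (-5,13,3)
ρ-cycle length = 6 (tail of 2 descent steps not counted)

6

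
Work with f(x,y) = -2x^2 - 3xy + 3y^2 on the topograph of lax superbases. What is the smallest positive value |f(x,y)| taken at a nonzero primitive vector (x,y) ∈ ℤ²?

descent: ρ → (3,3,-2)  [lands on river]
river: ρ → (-2,5,1)
river: ρ → (1,5,-2)
river: ρ → (-2,3,3)
closes: descent 1, river 4
min |a| on river = 1

1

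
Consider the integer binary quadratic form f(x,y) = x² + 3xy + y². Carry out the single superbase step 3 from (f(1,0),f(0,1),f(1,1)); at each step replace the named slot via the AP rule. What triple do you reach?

start (1,1,5) = (f(1,0),f(0,1),f(1,1))
replace slot 3: 2·(1+1) − 5 = -1 → (1,1,-1)

1,1,-1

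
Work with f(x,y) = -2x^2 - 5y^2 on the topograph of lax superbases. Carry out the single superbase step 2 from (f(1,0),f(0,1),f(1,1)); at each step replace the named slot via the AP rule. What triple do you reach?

start (-2,-5,-7) = (f(1,0),f(0,1),f(1,1))
replace slot 2: 2·((-2)+(-7)) − (-5) = -13 → (-2,-13,-7)

-2,-13,-7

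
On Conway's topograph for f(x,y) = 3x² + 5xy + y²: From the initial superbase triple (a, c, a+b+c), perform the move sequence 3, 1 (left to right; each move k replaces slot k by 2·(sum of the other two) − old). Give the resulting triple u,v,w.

start (3,1,9) = (f(1,0),f(0,1),f(1,1))
replace slot 3: 2·(3+1) − 9 = -1 → (3,1,-1)
replace slot 1: 2·(1+(-1)) − 3 = -3 → (-3,1,-1)

-3,1,-1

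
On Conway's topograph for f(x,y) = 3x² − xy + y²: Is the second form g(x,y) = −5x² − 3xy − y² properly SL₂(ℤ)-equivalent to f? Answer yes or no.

D₁ = -11, D₂ = -11
f: flip: (3,-1,1)→(1,1,3)
f: reduced (well bottom): (1,1,3) with a≤c, −a<b≤a
g is negative-definite; reduce −g:
−g: flip: (5,3,1)→(1,-3,5)
−g: translate: b→1 (≡-3 mod 2), so (1,-3,5)→(1,1,3)
−g: reduced (well bottom): (1,1,3) with a≤c, −a<b≤a
flip sign back: reduced form of g is (-1,-1,-3)
reduced forms (1, 1, 3) vs (-1, -1, -3) ⇒ inequivalent

no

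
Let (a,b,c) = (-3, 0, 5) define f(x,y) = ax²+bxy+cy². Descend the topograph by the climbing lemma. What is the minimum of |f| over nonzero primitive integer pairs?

descent: ρ → (5,0,-3)
descent: ρ → (-3,6,2)  [lands on river]
river: ρ → (2,6,-3)
closes: descent 2, river 2
min |a| on river = 2

2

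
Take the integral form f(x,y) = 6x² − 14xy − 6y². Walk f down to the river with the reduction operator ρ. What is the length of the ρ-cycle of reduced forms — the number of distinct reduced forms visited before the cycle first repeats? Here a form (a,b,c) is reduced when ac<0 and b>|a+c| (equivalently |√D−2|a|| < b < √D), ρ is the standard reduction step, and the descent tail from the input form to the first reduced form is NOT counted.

D = 340, ⌊√D⌋ = 18
descent: ρ → (-6,14,6)  [lands on river]
river: ρ → (6,10,-10)
river: ρ → (-10,10,6)
river: ρ → (6,14,-6)
river: ρ → (-6,10,10)
river: ρ → (10,10,-6)
ρ-cycle length = 6 (tail of 1 descent step not counted)

6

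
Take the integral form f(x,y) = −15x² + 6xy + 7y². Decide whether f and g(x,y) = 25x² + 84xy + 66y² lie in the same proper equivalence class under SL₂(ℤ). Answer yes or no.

D₁ = 456, D₂ = 456
river cycle of f (length 6): (7, 8, -14), (-14, 20, 1), (1, 20, -14), (-14, 8, 7), (7, 20, -2), (-2, 20, 7)
river cycle of g (length 6): (7, 8, -14), (-14, 20, 1), (1, 20, -14), (-14, 8, 7), (7, 20, -2), (-2, 20, 7)
cycles coincide ⇒ equivalent

yes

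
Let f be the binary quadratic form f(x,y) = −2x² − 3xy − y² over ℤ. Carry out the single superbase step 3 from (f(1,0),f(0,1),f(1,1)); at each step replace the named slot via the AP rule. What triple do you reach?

start (-2,-1,-6) = (f(1,0),f(0,1),f(1,1))
replace slot 3: 2·((-2)+(-1)) − (-6) = 0 → (-2,-1,0)

-2,-1,0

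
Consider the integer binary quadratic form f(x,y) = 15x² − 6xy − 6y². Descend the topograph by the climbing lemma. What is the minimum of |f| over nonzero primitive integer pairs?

descent: ρ → (-6,18,3)  [lands on river]
river: ρ → (3,18,-6)
closes: descent 1, river 2
min |a| on river = 3

3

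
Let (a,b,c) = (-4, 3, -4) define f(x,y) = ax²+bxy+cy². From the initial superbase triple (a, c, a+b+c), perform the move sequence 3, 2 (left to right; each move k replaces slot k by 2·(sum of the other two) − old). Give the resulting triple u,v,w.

start (-4,-4,-5) = (f(1,0),f(0,1),f(1,1))
replace slot 3: 2·((-4)+(-4)) − (-5) = -11 → (-4,-4,-11)
replace slot 2: 2·((-4)+(-11)) − (-4) = -26 → (-4,-26,-11)

-4,-26,-11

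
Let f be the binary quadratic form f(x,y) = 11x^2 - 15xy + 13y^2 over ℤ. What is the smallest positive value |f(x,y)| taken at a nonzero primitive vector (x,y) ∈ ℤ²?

translate: b→7 (≡-15 mod 22), so (11,-15,13)→(11,7,9)
flip: (11,7,9)→(9,-7,11)
reduced (well bottom): (9,-7,11) with a≤c, −a<b≤a
well minimum = a = 9

9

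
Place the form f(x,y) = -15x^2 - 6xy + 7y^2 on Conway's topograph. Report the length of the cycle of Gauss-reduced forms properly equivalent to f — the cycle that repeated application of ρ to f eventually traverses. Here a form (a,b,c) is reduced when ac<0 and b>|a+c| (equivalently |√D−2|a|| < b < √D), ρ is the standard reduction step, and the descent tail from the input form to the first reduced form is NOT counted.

D = 456, ⌊√D⌋ = 21
descent: ρ → (7,20,-2)  [lands on river]
river: ρ → (-2,20,7)
river: ρ → (7,8,-14)
river: ρ → (-14,20,1)
river: ρ → (1,20,-14)
river: ρ → (-14,8,7)
ρ-cycle length = 6 (tail of 1 descent step not counted)

6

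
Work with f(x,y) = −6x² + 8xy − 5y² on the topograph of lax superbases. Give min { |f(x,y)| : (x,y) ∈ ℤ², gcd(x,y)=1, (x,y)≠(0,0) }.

translate: b→4 (≡-8 mod 12), so (6,-8,5)→(6,4,3)
flip: (6,4,3)→(3,-4,6)
translate: b→2 (≡-4 mod 6), so (3,-4,6)→(3,2,5)
reduced (well bottom): (3,2,5) with a≤c, −a<b≤a
well minimum |f| = |-3| = 3 (negative-definite)

3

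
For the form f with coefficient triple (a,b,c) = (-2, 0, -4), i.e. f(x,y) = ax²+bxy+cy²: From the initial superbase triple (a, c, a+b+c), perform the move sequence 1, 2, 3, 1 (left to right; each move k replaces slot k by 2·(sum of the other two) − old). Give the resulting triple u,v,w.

start (-2,-4,-6) = (f(1,0),f(0,1),f(1,1))
replace slot 1: 2·((-4)+(-6)) − (-2) = -18 → (-18,-4,-6)
replace slot 2: 2·((-18)+(-6)) − (-4) = -44 → (-18,-44,-6)
replace slot 3: 2·((-18)+(-44)) − (-6) = -118 → (-18,-44,-118)
replace slot 1: 2·((-44)+(-118)) − (-18) = -306 → (-306,-44,-118)

-306,-44,-118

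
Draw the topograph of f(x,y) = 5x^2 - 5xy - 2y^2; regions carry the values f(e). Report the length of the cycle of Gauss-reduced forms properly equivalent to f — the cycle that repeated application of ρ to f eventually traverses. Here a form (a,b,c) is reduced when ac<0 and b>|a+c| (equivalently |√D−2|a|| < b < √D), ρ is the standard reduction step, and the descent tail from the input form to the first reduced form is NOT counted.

D = 65, ⌊√D⌋ = 8
descent: ρ → (-2,5,5)  [lands on river]
river: ρ → (5,5,-2)
river: ρ → (-2,7,2)
river: ρ → (2,5,-5)
river: ρ → (-5,5,2)
river: ρ → (2,7,-2)
ρ-cycle length = 6 (tail of 1 descent step not counted)

6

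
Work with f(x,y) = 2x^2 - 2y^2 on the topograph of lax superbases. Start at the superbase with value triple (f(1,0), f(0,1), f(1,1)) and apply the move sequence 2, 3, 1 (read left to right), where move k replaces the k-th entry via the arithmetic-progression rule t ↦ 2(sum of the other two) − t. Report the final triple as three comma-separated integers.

start (2,-2,0) = (f(1,0),f(0,1),f(1,1))
replace slot 2: 2·(2+0) − (-2) = 6 → (2,6,0)
replace slot 3: 2·(2+6) − 0 = 16 → (2,6,16)
replace slot 1: 2·(6+16) − 2 = 42 → (42,6,16)

42,6,16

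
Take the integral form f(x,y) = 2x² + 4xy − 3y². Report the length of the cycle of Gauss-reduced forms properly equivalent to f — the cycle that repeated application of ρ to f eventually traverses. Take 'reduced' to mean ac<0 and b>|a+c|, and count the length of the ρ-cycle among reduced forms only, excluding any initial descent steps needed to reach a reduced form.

D = 40, ⌊√D⌋ = 6
river: ρ → (-3,2,3)
river: ρ → (3,4,-2)
river: ρ → (-2,4,3)
river: ρ → (3,2,-3)
river: ρ → (-3,4,2)
river: ρ → (2,4,-3)
ρ-cycle length = 6 (tail of 0 descent steps not counted)

6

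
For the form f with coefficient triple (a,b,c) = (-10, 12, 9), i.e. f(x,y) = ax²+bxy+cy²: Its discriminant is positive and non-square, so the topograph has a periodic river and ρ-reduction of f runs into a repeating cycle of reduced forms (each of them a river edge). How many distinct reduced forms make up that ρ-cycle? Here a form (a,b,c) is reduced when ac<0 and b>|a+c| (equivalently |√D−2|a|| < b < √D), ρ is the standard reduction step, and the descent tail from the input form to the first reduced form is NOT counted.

D = 504, ⌊√D⌋ = 22
river: ρ → (9,6,-13)
river: ρ → (-13,20,2)
river: ρ → (2,20,-13)
river: ρ → (-13,6,9)
river: ρ → (9,12,-10)
river: ρ → (-10,8,11)
river: ρ → (11,14,-7)
river: ρ → (-7,14,11)
river: ρ → (11,8,-10)
river: ρ → (-10,12,9)
ρ-cycle length = 10 (tail of 0 descent steps not counted)

10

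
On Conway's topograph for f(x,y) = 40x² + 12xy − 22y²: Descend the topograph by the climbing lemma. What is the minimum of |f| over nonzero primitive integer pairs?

descent: ρ → (-22,32,30)  [lands on river]
river: ρ → (30,28,-24)
river: ρ → (-24,20,34)
river: ρ → (34,48,-10)
river: ρ → (-10,52,24)
river: ρ → (24,44,-18)
river: ρ → (-18,28,40)
river: ρ → (40,52,-6)
river: ρ → (-6,56,22)
river: ρ → (22,32,-30)
river: ρ → (-30,28,24)
river: ρ → (24,20,-34)
river: ρ → (-34,48,10)
river: ρ → (10,52,-24)
river: ρ → (-24,44,18)
river: ρ → (18,28,-40)
river: ρ → (-40,52,6)
river: ρ → (6,56,-22)
closes: descent 1, river 18
min |a| on river = 6

6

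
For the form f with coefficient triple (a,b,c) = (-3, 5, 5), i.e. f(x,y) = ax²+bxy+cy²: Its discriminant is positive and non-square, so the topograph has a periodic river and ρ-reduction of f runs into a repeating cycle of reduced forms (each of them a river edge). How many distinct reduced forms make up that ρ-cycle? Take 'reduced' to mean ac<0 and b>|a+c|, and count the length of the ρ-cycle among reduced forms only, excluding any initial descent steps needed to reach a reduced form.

D = 85, ⌊√D⌋ = 9
river: ρ → (5,5,-3)
river: ρ → (-3,7,3)
river: ρ → (3,5,-5)
river: ρ → (-5,5,3)
river: ρ → (3,7,-3)
river: ρ → (-3,5,5)
ρ-cycle length = 6 (tail of 0 descent steps not counted)

6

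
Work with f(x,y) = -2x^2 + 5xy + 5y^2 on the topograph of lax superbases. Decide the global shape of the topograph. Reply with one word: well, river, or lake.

D = b²−4ac = 5² − 4·(-2)·5 = 65
D > 0 non-square ⇒ indefinite ⇒ periodic river

river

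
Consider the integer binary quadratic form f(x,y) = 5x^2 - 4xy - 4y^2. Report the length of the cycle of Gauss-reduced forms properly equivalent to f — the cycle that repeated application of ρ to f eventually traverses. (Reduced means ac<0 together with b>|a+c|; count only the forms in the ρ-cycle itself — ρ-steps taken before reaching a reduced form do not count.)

D = 96, ⌊√D⌋ = 9
descent: ρ → (-4,4,5)  [lands on river]
river: ρ → (5,6,-3)
river: ρ → (-3,6,5)
river: ρ → (5,4,-4)
ρ-cycle length = 4 (tail of 1 descent step not counted)

4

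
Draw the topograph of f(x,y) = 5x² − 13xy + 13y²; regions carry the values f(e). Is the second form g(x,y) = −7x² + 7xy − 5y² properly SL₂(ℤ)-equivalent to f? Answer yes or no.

D₁ = -91, D₂ = -91
f: translate: b→-3 (≡-13 mod 10), so (5,-13,13)→(5,-3,5)
f: flip: (5,-3,5)→(5,3,5)
f: reduced (well bottom): (5,3,5) with a≤c, −a<b≤a
g is negative-definite; reduce −g:
−g: translate: b→7 (≡-7 mod 14), so (7,-7,5)→(7,7,5)
−g: flip: (7,7,5)→(5,-7,7)
−g: translate: b→3 (≡-7 mod 10), so (5,-7,7)→(5,3,5)
−g: reduced (well bottom): (5,3,5) with a≤c, −a<b≤a
flip sign back: reduced form of g is (-5,-3,-5)
reduced forms (5, 3, 5) vs (-5, -3, -5) ⇒ inequivalent

no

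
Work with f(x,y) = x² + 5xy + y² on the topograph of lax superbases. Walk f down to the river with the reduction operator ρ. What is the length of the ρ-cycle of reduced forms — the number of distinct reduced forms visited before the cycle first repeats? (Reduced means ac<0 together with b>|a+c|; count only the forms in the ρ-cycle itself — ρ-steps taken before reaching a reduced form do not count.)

D = 21, ⌊√D⌋ = 4
descent: ρ → (1,3,-3)  [lands on river]
river: ρ → (-3,3,1)
ρ-cycle length = 2 (tail of 1 descent step not counted)

2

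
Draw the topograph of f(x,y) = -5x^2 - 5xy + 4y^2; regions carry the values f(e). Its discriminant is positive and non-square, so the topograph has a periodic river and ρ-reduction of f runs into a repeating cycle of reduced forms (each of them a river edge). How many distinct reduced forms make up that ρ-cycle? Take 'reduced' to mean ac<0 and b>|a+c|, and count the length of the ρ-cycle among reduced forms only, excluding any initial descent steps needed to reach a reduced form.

D = 105, ⌊√D⌋ = 10
descent: ρ → (4,5,-5)  [lands on river]
river: ρ → (-5,5,4)
river: ρ → (4,3,-6)
river: ρ → (-6,9,1)
river: ρ → (1,9,-6)
river: ρ → (-6,3,4)
ρ-cycle length = 6 (tail of 1 descent step not counted)

6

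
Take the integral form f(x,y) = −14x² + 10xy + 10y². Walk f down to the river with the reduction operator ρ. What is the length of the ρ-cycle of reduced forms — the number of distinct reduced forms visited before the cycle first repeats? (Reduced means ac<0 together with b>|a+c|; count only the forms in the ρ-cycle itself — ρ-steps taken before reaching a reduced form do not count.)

D = 660, ⌊√D⌋ = 25
river: ρ → (10,10,-14)
river: ρ → (-14,18,6)
river: ρ → (6,18,-14)
river: ρ → (-14,10,10)
ρ-cycle length = 4 (tail of 0 descent steps not counted)

4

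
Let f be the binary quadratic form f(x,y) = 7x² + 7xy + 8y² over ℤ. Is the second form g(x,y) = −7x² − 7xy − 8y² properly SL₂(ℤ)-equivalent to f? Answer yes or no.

D₁ = -175, D₂ = -175
f: reduced (well bottom): (7,7,8) with a≤c, −a<b≤a
g is negative-definite; reduce −g:
−g: reduced (well bottom): (7,7,8) with a≤c, −a<b≤a
flip sign back: reduced form of g is (-7,-7,-8)
reduced forms (7, 7, 8) vs (-7, -7, -8) ⇒ inequivalent

no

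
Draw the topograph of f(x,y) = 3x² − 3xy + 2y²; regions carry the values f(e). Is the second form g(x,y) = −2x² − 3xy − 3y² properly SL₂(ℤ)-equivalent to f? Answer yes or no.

D₁ = -15, D₂ = -15
f: translate: b→3 (≡-3 mod 6), so (3,-3,2)→(3,3,2)
f: flip: (3,3,2)→(2,-3,3)
f: translate: b→1 (≡-3 mod 4), so (2,-3,3)→(2,1,2)
f: reduced (well bottom): (2,1,2) with a≤c, −a<b≤a
g is negative-definite; reduce −g:
−g: translate: b→-1 (≡3 mod 4), so (2,3,3)→(2,-1,2)
−g: flip: (2,-1,2)→(2,1,2)
−g: reduced (well bottom): (2,1,2) with a≤c, −a<b≤a
flip sign back: reduced form of g is (-2,-1,-2)
reduced forms (2, 1, 2) vs (-2, -1, -2) ⇒ inequivalent

no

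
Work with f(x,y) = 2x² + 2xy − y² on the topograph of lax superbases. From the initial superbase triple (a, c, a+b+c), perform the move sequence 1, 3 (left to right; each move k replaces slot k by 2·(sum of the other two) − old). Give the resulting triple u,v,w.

start (2,-1,3) = (f(1,0),f(0,1),f(1,1))
replace slot 1: 2·((-1)+3) − 2 = 2 → (2,-1,3)
replace slot 3: 2·(2+(-1)) − 3 = -1 → (2,-1,-1)

2,-1,-1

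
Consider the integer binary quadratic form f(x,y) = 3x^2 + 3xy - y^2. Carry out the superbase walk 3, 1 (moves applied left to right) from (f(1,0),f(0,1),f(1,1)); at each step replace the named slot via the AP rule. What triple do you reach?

start (3,-1,5) = (f(1,0),f(0,1),f(1,1))
replace slot 3: 2·(3+(-1)) − 5 = -1 → (3,-1,-1)
replace slot 1: 2·((-1)+(-1)) − 3 = -7 → (-7,-1,-1)

-7,-1,-1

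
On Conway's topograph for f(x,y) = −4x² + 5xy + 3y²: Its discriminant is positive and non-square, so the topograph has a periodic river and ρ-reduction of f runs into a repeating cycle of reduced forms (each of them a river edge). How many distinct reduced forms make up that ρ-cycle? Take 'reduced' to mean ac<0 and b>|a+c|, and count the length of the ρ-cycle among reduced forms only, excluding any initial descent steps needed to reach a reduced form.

D = 73, ⌊√D⌋ = 8
river: ρ → (3,7,-2)
river: ρ → (-2,5,6)
river: ρ → (6,7,-1)
river: ρ → (-1,7,6)
river: ρ → (6,5,-2)
river: ρ → (-2,7,3)
river: ρ → (3,5,-4)
river: ρ → (-4,3,4)
river: ρ → (4,5,-3)
river: ρ → (-3,7,2)
river: ρ → (2,5,-6)
river: ρ → (-6,7,1)
river: ρ → (1,7,-6)
river: ρ → (-6,5,2)
river: ρ → (2,7,-3)
river: ρ → (-3,5,4)
river: ρ → (4,3,-4)
river: ρ → (-4,5,3)
ρ-cycle length = 18 (tail of 0 descent steps not counted)

18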